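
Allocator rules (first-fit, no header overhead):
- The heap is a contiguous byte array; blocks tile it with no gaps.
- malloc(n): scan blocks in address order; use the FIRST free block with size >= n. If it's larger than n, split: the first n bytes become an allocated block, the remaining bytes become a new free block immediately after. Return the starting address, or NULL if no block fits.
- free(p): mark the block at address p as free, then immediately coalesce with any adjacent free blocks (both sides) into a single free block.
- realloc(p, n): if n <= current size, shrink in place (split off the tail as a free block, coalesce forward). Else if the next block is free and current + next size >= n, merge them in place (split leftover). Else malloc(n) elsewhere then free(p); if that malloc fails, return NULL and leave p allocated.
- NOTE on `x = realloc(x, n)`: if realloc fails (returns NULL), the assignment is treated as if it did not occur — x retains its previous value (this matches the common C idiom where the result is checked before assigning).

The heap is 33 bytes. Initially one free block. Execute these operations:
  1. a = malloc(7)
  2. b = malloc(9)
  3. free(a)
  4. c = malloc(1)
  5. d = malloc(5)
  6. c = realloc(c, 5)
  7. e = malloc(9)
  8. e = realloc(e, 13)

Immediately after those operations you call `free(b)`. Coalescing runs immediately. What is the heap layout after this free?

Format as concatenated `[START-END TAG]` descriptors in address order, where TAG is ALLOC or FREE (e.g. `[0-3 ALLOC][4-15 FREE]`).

Op 1: a = malloc(7) -> a = 0; heap: [0-6 ALLOC][7-32 FREE]
Op 2: b = malloc(9) -> b = 7; heap: [0-6 ALLOC][7-15 ALLOC][16-32 FREE]
Op 3: free(a) -> (freed a); heap: [0-6 FREE][7-15 ALLOC][16-32 FREE]
Op 4: c = malloc(1) -> c = 0; heap: [0-0 ALLOC][1-6 FREE][7-15 ALLOC][16-32 FREE]
Op 5: d = malloc(5) -> d = 1; heap: [0-0 ALLOC][1-5 ALLOC][6-6 FREE][7-15 ALLOC][16-32 FREE]
Op 6: c = realloc(c, 5) -> c = 16; heap: [0-0 FREE][1-5 ALLOC][6-6 FREE][7-15 ALLOC][16-20 ALLOC][21-32 FREE]
Op 7: e = malloc(9) -> e = 21; heap: [0-0 FREE][1-5 ALLOC][6-6 FREE][7-15 ALLOC][16-20 ALLOC][21-29 ALLOC][30-32 FREE]
Op 8: e = realloc(e, 13) -> NULL (e unchanged); heap: [0-0 FREE][1-5 ALLOC][6-6 FREE][7-15 ALLOC][16-20 ALLOC][21-29 ALLOC][30-32 FREE]
free(b): b = 7 -> block [7-15 ALLOC]; mark free, coalesce with adjacent free neighbors -> [0-0 FREE][1-5 ALLOC][6-15 FREE][16-20 ALLOC][21-29 ALLOC][30-32 FREE]

Answer: [0-0 FREE][1-5 ALLOC][6-15 FREE][16-20 ALLOC][21-29 ALLOC][30-32 FREE]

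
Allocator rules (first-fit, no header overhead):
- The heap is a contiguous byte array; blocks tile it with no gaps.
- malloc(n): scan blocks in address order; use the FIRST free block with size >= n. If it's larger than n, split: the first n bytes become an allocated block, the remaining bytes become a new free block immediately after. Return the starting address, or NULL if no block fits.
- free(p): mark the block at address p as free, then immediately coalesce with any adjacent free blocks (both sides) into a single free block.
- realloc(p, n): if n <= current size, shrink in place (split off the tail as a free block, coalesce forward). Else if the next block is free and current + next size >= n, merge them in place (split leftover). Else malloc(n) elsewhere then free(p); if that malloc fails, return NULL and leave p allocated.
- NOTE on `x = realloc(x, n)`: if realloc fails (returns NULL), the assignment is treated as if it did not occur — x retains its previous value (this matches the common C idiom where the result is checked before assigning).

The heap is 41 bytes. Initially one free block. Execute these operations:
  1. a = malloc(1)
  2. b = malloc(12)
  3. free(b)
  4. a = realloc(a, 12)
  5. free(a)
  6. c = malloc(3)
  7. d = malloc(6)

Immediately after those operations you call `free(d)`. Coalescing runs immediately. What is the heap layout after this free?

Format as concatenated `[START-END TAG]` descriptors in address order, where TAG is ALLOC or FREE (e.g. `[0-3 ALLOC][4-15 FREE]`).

Op 1: a = malloc(1) -> a = 0; heap: [0-0 ALLOC][1-40 FREE]
Op 2: b = malloc(12) -> b = 1; heap: [0-0 ALLOC][1-12 ALLOC][13-40 FREE]
Op 3: free(b) -> (freed b); heap: [0-0 ALLOC][1-40 FREE]
Op 4: a = realloc(a, 12) -> a = 0; heap: [0-11 ALLOC][12-40 FREE]
Op 5: free(a) -> (freed a); heap: [0-40 FREE]
Op 6: c = malloc(3) -> c = 0; heap: [0-2 ALLOC][3-40 FREE]
Op 7: d = malloc(6) -> d = 3; heap: [0-2 ALLOC][3-8 ALLOC][9-40 FREE]
free(d): d = 3 -> block [3-8 ALLOC]; mark free, coalesce with adjacent free neighbors -> [0-2 ALLOC][3-40 FREE]

Answer: [0-2 ALLOC][3-40 FREE]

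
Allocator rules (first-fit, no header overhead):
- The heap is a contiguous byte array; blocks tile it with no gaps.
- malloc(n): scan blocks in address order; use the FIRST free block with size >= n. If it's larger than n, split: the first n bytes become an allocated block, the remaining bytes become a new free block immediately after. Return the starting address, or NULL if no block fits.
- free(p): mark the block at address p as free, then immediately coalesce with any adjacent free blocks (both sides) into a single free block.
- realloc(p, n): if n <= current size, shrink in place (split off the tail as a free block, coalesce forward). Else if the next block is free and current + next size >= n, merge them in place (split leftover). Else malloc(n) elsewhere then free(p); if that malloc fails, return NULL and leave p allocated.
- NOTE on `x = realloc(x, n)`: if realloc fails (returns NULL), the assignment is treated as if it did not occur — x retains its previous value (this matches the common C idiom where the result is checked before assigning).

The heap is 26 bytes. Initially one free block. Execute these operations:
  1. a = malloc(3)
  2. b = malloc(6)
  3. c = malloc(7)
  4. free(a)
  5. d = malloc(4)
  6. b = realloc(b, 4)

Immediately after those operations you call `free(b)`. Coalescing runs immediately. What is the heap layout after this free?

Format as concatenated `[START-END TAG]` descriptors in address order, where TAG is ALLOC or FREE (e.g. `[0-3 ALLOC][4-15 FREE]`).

Answer: [0-8 FREE][9-15 ALLOC][16-19 ALLOC][20-25 FREE]

Derivation:
Op 1: a = malloc(3) -> a = 0; heap: [0-2 ALLOC][3-25 FREE]
Op 2: b = malloc(6) -> b = 3; heap: [0-2 ALLOC][3-8 ALLOC][9-25 FREE]
Op 3: c = malloc(7) -> c = 9; heap: [0-2 ALLOC][3-8 ALLOC][9-15 ALLOC][16-25 FREE]
Op 4: free(a) -> (freed a); heap: [0-2 FREE][3-8 ALLOC][9-15 ALLOC][16-25 FREE]
Op 5: d = malloc(4) -> d = 16; heap: [0-2 FREE][3-8 ALLOC][9-15 ALLOC][16-19 ALLOC][20-25 FREE]
Op 6: b = realloc(b, 4) -> b = 3; heap: [0-2 FREE][3-6 ALLOC][7-8 FREE][9-15 ALLOC][16-19 ALLOC][20-25 FREE]
free(b): b = 3 -> block [3-6 ALLOC]; mark free, coalesce with adjacent free neighbors -> [0-8 FREE][9-15 ALLOC][16-19 ALLOC][20-25 FREE]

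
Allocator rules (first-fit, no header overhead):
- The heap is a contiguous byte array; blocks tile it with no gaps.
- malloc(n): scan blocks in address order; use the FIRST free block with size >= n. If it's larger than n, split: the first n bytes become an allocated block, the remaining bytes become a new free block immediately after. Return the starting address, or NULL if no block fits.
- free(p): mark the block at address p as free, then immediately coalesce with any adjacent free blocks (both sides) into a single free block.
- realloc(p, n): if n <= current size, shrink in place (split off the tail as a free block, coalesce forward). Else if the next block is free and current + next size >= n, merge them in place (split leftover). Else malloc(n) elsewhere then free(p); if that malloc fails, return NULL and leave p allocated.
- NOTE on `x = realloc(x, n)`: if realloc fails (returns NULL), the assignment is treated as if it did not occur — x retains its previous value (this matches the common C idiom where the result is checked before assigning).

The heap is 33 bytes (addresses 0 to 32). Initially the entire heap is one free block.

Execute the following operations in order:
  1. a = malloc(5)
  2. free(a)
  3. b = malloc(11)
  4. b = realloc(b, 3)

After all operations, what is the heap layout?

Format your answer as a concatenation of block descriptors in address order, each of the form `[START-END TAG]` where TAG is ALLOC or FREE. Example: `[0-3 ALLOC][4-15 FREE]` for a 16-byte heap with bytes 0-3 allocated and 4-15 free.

Answer: [0-2 ALLOC][3-32 FREE]

Derivation:
Op 1: a = malloc(5) -> a = 0; heap: [0-4 ALLOC][5-32 FREE]
Op 2: free(a) -> (freed a); heap: [0-32 FREE]
Op 3: b = malloc(11) -> b = 0; heap: [0-10 ALLOC][11-32 FREE]
Op 4: b = realloc(b, 3) -> b = 0; heap: [0-2 ALLOC][3-32 FREE]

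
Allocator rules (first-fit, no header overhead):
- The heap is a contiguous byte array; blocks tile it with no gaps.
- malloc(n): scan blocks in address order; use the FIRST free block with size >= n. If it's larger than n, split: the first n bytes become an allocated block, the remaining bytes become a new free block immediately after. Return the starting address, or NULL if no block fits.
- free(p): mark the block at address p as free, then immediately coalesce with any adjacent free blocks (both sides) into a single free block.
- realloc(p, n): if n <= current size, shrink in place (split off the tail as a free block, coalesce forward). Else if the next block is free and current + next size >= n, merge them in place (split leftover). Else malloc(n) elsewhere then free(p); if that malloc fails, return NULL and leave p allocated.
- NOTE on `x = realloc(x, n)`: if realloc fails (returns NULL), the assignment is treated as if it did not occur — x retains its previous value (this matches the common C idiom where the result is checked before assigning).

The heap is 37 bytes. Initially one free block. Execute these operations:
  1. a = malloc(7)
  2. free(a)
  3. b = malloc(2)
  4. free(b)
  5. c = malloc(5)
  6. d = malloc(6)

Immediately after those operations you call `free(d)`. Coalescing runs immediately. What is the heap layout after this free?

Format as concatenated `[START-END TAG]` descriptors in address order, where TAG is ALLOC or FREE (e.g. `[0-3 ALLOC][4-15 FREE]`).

Answer: [0-4 ALLOC][5-36 FREE]

Derivation:
Op 1: a = malloc(7) -> a = 0; heap: [0-6 ALLOC][7-36 FREE]
Op 2: free(a) -> (freed a); heap: [0-36 FREE]
Op 3: b = malloc(2) -> b = 0; heap: [0-1 ALLOC][2-36 FREE]
Op 4: free(b) -> (freed b); heap: [0-36 FREE]
Op 5: c = malloc(5) -> c = 0; heap: [0-4 ALLOC][5-36 FREE]
Op 6: d = malloc(6) -> d = 5; heap: [0-4 ALLOC][5-10 ALLOC][11-36 FREE]
free(d): d = 5 -> block [5-10 ALLOC]; mark free, coalesce with adjacent free neighbors -> [0-4 ALLOC][5-36 FREE]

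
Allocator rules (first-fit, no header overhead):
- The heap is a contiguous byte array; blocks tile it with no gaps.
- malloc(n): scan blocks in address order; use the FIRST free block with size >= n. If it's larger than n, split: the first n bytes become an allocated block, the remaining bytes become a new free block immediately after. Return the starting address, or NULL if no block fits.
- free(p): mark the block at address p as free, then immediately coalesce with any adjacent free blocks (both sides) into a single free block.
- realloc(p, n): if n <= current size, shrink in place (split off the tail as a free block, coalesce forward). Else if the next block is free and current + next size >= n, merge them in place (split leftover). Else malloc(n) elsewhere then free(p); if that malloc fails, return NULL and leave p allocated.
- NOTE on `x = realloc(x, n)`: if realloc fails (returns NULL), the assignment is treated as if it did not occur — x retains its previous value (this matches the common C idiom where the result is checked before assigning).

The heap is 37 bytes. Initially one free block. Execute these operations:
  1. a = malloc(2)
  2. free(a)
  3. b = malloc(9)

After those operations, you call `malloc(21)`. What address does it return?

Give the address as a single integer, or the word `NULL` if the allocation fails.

Answer: 9

Derivation:
Op 1: a = malloc(2) -> a = 0; heap: [0-1 ALLOC][2-36 FREE]
Op 2: free(a) -> (freed a); heap: [0-36 FREE]
Op 3: b = malloc(9) -> b = 0; heap: [0-8 ALLOC][9-36 FREE]
malloc(21): first-fit scan over [0-8 ALLOC][9-36 FREE] -> 9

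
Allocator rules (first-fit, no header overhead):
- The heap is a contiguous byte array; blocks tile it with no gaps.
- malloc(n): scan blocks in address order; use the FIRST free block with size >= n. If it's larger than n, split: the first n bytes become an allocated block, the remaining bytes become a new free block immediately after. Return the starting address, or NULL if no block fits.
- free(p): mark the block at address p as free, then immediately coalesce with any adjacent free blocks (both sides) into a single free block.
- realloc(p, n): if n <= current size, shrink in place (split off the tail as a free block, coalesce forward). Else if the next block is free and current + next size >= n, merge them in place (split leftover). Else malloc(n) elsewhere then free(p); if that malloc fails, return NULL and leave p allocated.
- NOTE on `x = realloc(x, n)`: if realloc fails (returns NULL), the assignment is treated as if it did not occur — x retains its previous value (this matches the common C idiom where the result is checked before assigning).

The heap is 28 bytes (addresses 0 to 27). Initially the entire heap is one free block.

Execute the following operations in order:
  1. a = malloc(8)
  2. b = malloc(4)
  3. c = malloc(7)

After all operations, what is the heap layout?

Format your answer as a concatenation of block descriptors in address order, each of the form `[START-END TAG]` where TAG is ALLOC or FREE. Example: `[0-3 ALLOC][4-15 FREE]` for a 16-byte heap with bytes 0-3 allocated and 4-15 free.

Answer: [0-7 ALLOC][8-11 ALLOC][12-18 ALLOC][19-27 FREE]

Derivation:
Op 1: a = malloc(8) -> a = 0; heap: [0-7 ALLOC][8-27 FREE]
Op 2: b = malloc(4) -> b = 8; heap: [0-7 ALLOC][8-11 ALLOC][12-27 FREE]
Op 3: c = malloc(7) -> c = 12; heap: [0-7 ALLOC][8-11 ALLOC][12-18 ALLOC][19-27 FREE]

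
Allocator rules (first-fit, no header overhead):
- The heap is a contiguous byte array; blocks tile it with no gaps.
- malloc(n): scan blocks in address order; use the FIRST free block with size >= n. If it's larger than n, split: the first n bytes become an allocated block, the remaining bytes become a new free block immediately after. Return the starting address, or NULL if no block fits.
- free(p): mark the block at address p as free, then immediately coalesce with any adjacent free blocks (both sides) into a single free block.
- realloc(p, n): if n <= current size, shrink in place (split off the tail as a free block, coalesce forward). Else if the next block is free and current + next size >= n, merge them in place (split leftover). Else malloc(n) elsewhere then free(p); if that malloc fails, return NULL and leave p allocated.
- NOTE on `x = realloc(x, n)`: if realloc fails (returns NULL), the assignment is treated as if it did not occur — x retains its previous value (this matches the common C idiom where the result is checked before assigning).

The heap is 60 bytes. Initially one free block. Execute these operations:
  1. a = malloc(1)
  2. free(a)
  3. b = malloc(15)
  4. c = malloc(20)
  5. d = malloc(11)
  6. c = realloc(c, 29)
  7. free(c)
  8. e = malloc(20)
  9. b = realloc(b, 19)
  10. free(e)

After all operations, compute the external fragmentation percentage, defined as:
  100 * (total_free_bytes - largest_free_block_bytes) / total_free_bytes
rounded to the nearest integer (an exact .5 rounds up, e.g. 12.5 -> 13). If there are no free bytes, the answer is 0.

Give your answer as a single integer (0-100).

Answer: 41

Derivation:
Op 1: a = malloc(1) -> a = 0; heap: [0-0 ALLOC][1-59 FREE]
Op 2: free(a) -> (freed a); heap: [0-59 FREE]
Op 3: b = malloc(15) -> b = 0; heap: [0-14 ALLOC][15-59 FREE]
Op 4: c = malloc(20) -> c = 15; heap: [0-14 ALLOC][15-34 ALLOC][35-59 FREE]
Op 5: d = malloc(11) -> d = 35; heap: [0-14 ALLOC][15-34 ALLOC][35-45 ALLOC][46-59 FREE]
Op 6: c = realloc(c, 29) -> NULL (c unchanged); heap: [0-14 ALLOC][15-34 ALLOC][35-45 ALLOC][46-59 FREE]
Op 7: free(c) -> (freed c); heap: [0-14 ALLOC][15-34 FREE][35-45 ALLOC][46-59 FREE]
Op 8: e = malloc(20) -> e = 15; heap: [0-14 ALLOC][15-34 ALLOC][35-45 ALLOC][46-59 FREE]
Op 9: b = realloc(b, 19) -> NULL (b unchanged); heap: [0-14 ALLOC][15-34 ALLOC][35-45 ALLOC][46-59 FREE]
Op 10: free(e) -> (freed e); heap: [0-14 ALLOC][15-34 FREE][35-45 ALLOC][46-59 FREE]
Free blocks: [20 14] total_free=34 largest=20 -> 100*(34-20)/34 = 1400/34 ≈ 41.176 -> rounds to 41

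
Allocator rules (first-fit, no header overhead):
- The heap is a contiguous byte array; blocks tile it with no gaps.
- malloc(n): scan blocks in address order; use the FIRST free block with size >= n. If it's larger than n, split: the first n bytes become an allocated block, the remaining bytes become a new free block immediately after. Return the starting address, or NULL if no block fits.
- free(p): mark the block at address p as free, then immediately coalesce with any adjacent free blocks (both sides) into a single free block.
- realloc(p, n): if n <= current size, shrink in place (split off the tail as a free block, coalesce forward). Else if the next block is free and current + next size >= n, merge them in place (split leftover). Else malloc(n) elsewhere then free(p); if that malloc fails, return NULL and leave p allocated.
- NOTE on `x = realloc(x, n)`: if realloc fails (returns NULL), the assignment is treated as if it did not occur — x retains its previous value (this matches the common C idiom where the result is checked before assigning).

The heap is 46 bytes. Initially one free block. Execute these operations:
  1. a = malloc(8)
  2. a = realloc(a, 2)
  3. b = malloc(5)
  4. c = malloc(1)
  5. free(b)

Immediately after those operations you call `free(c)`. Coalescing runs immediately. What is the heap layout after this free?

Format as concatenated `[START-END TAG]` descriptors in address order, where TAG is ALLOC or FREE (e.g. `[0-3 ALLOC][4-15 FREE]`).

Answer: [0-1 ALLOC][2-45 FREE]

Derivation:
Op 1: a = malloc(8) -> a = 0; heap: [0-7 ALLOC][8-45 FREE]
Op 2: a = realloc(a, 2) -> a = 0; heap: [0-1 ALLOC][2-45 FREE]
Op 3: b = malloc(5) -> b = 2; heap: [0-1 ALLOC][2-6 ALLOC][7-45 FREE]
Op 4: c = malloc(1) -> c = 7; heap: [0-1 ALLOC][2-6 ALLOC][7-7 ALLOC][8-45 FREE]
Op 5: free(b) -> (freed b); heap: [0-1 ALLOC][2-6 FREE][7-7 ALLOC][8-45 FREE]
free(c): c = 7 -> block [7-7 ALLOC]; mark free, coalesce with adjacent free neighbors -> [0-1 ALLOC][2-45 FREE]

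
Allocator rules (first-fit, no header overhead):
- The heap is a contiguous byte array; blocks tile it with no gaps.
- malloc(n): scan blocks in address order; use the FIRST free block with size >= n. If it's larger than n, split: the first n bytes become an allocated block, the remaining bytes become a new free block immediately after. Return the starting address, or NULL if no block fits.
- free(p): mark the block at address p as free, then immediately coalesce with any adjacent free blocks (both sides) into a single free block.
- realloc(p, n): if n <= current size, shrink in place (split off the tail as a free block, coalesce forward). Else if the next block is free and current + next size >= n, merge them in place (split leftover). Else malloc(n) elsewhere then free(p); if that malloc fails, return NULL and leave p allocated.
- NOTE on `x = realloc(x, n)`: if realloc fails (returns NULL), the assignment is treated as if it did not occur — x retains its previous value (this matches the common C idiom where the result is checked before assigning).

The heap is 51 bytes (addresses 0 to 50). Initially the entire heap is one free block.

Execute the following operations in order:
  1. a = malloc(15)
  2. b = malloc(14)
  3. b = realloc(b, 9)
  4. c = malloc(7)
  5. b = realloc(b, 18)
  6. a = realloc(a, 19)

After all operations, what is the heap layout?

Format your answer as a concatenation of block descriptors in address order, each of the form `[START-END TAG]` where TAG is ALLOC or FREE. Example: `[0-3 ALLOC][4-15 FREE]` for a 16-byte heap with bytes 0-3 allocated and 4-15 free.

Answer: [0-18 ALLOC][19-23 FREE][24-30 ALLOC][31-48 ALLOC][49-50 FREE]

Derivation:
Op 1: a = malloc(15) -> a = 0; heap: [0-14 ALLOC][15-50 FREE]
Op 2: b = malloc(14) -> b = 15; heap: [0-14 ALLOC][15-28 ALLOC][29-50 FREE]
Op 3: b = realloc(b, 9) -> b = 15; heap: [0-14 ALLOC][15-23 ALLOC][24-50 FREE]
Op 4: c = malloc(7) -> c = 24; heap: [0-14 ALLOC][15-23 ALLOC][24-30 ALLOC][31-50 FREE]
Op 5: b = realloc(b, 18) -> b = 31; heap: [0-14 ALLOC][15-23 FREE][24-30 ALLOC][31-48 ALLOC][49-50 FREE]
Op 6: a = realloc(a, 19) -> a = 0; heap: [0-18 ALLOC][19-23 FREE][24-30 ALLOC][31-48 ALLOC][49-50 FREE]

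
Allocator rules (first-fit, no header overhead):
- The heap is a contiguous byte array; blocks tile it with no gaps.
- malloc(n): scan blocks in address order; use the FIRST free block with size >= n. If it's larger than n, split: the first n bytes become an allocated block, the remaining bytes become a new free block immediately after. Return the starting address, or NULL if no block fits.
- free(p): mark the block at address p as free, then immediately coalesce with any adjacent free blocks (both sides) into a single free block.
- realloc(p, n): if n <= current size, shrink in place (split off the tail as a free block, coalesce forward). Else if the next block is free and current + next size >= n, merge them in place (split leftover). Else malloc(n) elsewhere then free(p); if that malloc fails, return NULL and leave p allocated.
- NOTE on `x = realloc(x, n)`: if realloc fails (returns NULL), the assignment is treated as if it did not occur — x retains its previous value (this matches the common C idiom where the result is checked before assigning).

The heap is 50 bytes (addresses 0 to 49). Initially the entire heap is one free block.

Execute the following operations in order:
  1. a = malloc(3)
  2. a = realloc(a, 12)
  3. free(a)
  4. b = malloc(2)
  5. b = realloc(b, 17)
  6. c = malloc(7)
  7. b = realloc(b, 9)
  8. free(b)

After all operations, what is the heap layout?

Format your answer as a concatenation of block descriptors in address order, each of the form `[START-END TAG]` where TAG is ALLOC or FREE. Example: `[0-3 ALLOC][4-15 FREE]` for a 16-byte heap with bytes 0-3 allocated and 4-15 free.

Op 1: a = malloc(3) -> a = 0; heap: [0-2 ALLOC][3-49 FREE]
Op 2: a = realloc(a, 12) -> a = 0; heap: [0-11 ALLOC][12-49 FREE]
Op 3: free(a) -> (freed a); heap: [0-49 FREE]
Op 4: b = malloc(2) -> b = 0; heap: [0-1 ALLOC][2-49 FREE]
Op 5: b = realloc(b, 17) -> b = 0; heap: [0-16 ALLOC][17-49 FREE]
Op 6: c = malloc(7) -> c = 17; heap: [0-16 ALLOC][17-23 ALLOC][24-49 FREE]
Op 7: b = realloc(b, 9) -> b = 0; heap: [0-8 ALLOC][9-16 FREE][17-23 ALLOC][24-49 FREE]
Op 8: free(b) -> (freed b); heap: [0-16 FREE][17-23 ALLOC][24-49 FREE]

Answer: [0-16 FREE][17-23 ALLOC][24-49 FREE]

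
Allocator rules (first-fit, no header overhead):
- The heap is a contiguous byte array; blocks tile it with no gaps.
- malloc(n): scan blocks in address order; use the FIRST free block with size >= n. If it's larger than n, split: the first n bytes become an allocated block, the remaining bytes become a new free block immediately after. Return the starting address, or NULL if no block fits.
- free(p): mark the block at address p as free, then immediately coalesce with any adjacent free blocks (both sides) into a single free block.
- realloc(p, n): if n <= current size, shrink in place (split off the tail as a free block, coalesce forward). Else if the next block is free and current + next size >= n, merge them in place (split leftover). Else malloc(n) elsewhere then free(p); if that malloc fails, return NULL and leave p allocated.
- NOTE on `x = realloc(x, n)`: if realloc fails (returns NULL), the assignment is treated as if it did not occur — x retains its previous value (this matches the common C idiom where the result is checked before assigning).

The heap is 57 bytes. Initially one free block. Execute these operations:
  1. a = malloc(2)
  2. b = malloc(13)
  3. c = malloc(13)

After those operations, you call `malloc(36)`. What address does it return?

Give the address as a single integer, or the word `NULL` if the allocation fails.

Op 1: a = malloc(2) -> a = 0; heap: [0-1 ALLOC][2-56 FREE]
Op 2: b = malloc(13) -> b = 2; heap: [0-1 ALLOC][2-14 ALLOC][15-56 FREE]
Op 3: c = malloc(13) -> c = 15; heap: [0-1 ALLOC][2-14 ALLOC][15-27 ALLOC][28-56 FREE]
malloc(36): first-fit scan over [0-1 ALLOC][2-14 ALLOC][15-27 ALLOC][28-56 FREE] -> NULL

Answer: NULL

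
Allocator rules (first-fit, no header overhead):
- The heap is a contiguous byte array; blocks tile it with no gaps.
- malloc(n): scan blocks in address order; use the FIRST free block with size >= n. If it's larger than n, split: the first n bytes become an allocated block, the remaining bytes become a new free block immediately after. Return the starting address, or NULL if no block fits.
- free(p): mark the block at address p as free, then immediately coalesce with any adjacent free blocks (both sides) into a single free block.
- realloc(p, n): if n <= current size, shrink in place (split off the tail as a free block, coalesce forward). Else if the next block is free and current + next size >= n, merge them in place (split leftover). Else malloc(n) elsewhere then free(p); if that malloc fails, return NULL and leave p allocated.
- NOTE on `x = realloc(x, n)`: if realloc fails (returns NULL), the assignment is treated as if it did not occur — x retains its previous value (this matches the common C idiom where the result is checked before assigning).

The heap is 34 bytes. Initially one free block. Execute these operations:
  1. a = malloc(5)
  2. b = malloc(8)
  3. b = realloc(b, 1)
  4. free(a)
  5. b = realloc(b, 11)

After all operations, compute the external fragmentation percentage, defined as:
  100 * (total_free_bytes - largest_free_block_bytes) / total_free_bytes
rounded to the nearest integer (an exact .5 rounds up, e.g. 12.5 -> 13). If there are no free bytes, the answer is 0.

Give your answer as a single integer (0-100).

Op 1: a = malloc(5) -> a = 0; heap: [0-4 ALLOC][5-33 FREE]
Op 2: b = malloc(8) -> b = 5; heap: [0-4 ALLOC][5-12 ALLOC][13-33 FREE]
Op 3: b = realloc(b, 1) -> b = 5; heap: [0-4 ALLOC][5-5 ALLOC][6-33 FREE]
Op 4: free(a) -> (freed a); heap: [0-4 FREE][5-5 ALLOC][6-33 FREE]
Op 5: b = realloc(b, 11) -> b = 5; heap: [0-4 FREE][5-15 ALLOC][16-33 FREE]
Free blocks: [5 18] total_free=23 largest=18 -> 100*(23-18)/23 = 500/23 ≈ 21.739 -> rounds to 22

Answer: 22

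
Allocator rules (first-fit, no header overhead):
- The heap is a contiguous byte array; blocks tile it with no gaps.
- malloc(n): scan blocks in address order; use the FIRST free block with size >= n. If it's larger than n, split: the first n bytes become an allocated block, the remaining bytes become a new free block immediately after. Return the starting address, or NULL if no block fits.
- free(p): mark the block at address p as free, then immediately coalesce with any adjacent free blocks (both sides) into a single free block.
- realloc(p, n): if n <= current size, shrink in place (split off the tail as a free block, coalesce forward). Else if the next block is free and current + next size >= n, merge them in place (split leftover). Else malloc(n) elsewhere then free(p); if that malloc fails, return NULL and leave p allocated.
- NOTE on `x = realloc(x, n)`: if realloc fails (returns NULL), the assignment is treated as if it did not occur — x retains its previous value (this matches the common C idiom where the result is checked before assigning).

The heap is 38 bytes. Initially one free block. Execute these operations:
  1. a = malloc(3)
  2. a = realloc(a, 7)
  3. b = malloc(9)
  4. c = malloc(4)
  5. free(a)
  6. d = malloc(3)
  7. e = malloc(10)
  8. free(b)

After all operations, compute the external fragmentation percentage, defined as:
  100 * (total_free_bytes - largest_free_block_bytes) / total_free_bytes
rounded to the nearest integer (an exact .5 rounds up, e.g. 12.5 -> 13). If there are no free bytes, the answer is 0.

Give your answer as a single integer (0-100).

Answer: 38

Derivation:
Op 1: a = malloc(3) -> a = 0; heap: [0-2 ALLOC][3-37 FREE]
Op 2: a = realloc(a, 7) -> a = 0; heap: [0-6 ALLOC][7-37 FREE]
Op 3: b = malloc(9) -> b = 7; heap: [0-6 ALLOC][7-15 ALLOC][16-37 FREE]
Op 4: c = malloc(4) -> c = 16; heap: [0-6 ALLOC][7-15 ALLOC][16-19 ALLOC][20-37 FREE]
Op 5: free(a) -> (freed a); heap: [0-6 FREE][7-15 ALLOC][16-19 ALLOC][20-37 FREE]
Op 6: d = malloc(3) -> d = 0; heap: [0-2 ALLOC][3-6 FREE][7-15 ALLOC][16-19 ALLOC][20-37 FREE]
Op 7: e = malloc(10) -> e = 20; heap: [0-2 ALLOC][3-6 FREE][7-15 ALLOC][16-19 ALLOC][20-29 ALLOC][30-37 FREE]
Op 8: free(b) -> (freed b); heap: [0-2 ALLOC][3-15 FREE][16-19 ALLOC][20-29 ALLOC][30-37 FREE]
Free blocks: [13 8] total_free=21 largest=13 -> 100*(21-13)/21 = 800/21 ≈ 38.095 -> rounds to 38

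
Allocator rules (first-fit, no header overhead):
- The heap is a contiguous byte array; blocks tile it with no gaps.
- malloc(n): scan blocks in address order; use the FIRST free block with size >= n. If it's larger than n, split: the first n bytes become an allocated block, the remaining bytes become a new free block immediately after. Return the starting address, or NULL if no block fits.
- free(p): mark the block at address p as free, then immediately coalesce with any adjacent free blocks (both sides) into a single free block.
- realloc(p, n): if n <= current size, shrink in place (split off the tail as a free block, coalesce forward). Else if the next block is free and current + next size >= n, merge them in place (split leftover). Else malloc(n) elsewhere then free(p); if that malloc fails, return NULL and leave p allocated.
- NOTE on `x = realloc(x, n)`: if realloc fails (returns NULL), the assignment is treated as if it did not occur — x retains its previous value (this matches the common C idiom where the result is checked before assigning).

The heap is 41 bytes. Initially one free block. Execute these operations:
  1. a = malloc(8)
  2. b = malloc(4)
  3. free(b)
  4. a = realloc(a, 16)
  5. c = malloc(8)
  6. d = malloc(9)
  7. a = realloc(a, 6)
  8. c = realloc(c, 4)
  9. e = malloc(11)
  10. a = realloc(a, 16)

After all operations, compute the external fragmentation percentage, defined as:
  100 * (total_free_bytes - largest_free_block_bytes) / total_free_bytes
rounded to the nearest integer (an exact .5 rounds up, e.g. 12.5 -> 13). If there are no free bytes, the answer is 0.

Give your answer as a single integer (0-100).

Answer: 33

Derivation:
Op 1: a = malloc(8) -> a = 0; heap: [0-7 ALLOC][8-40 FREE]
Op 2: b = malloc(4) -> b = 8; heap: [0-7 ALLOC][8-11 ALLOC][12-40 FREE]
Op 3: free(b) -> (freed b); heap: [0-7 ALLOC][8-40 FREE]
Op 4: a = realloc(a, 16) -> a = 0; heap: [0-15 ALLOC][16-40 FREE]
Op 5: c = malloc(8) -> c = 16; heap: [0-15 ALLOC][16-23 ALLOC][24-40 FREE]
Op 6: d = malloc(9) -> d = 24; heap: [0-15 ALLOC][16-23 ALLOC][24-32 ALLOC][33-40 FREE]
Op 7: a = realloc(a, 6) -> a = 0; heap: [0-5 ALLOC][6-15 FREE][16-23 ALLOC][24-32 ALLOC][33-40 FREE]
Op 8: c = realloc(c, 4) -> c = 16; heap: [0-5 ALLOC][6-15 FREE][16-19 ALLOC][20-23 FREE][24-32 ALLOC][33-40 FREE]
Op 9: e = malloc(11) -> e = NULL; heap: [0-5 ALLOC][6-15 FREE][16-19 ALLOC][20-23 FREE][24-32 ALLOC][33-40 FREE]
Op 10: a = realloc(a, 16) -> a = 0; heap: [0-15 ALLOC][16-19 ALLOC][20-23 FREE][24-32 ALLOC][33-40 FREE]
Free blocks: [4 8] total_free=12 largest=8 -> 100*(12-8)/12 = 400/12 ≈ 33.333 -> rounds to 33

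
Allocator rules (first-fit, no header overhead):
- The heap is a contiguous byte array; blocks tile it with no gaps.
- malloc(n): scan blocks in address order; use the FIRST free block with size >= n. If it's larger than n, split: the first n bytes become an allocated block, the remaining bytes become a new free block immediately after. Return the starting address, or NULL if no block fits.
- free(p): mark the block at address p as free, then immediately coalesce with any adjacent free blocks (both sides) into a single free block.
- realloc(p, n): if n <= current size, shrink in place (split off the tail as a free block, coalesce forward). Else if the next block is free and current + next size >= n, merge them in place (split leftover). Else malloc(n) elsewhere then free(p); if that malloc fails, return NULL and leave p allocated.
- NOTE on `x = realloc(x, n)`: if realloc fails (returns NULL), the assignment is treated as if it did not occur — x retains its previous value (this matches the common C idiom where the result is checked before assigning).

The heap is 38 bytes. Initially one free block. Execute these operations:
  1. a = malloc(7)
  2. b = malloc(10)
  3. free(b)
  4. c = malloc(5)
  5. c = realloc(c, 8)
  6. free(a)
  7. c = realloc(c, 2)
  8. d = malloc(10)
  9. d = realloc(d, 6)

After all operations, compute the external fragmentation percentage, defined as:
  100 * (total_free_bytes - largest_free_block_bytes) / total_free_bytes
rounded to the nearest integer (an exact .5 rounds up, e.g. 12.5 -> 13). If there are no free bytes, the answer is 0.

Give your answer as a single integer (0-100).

Answer: 23

Derivation:
Op 1: a = malloc(7) -> a = 0; heap: [0-6 ALLOC][7-37 FREE]
Op 2: b = malloc(10) -> b = 7; heap: [0-6 ALLOC][7-16 ALLOC][17-37 FREE]
Op 3: free(b) -> (freed b); heap: [0-6 ALLOC][7-37 FREE]
Op 4: c = malloc(5) -> c = 7; heap: [0-6 ALLOC][7-11 ALLOC][12-37 FREE]
Op 5: c = realloc(c, 8) -> c = 7; heap: [0-6 ALLOC][7-14 ALLOC][15-37 FREE]
Op 6: free(a) -> (freed a); heap: [0-6 FREE][7-14 ALLOC][15-37 FREE]
Op 7: c = realloc(c, 2) -> c = 7; heap: [0-6 FREE][7-8 ALLOC][9-37 FREE]
Op 8: d = malloc(10) -> d = 9; heap: [0-6 FREE][7-8 ALLOC][9-18 ALLOC][19-37 FREE]
Op 9: d = realloc(d, 6) -> d = 9; heap: [0-6 FREE][7-8 ALLOC][9-14 ALLOC][15-37 FREE]
Free blocks: [7 23] total_free=30 largest=23 -> 100*(30-23)/30 = 700/30 ≈ 23.333 -> rounds to 23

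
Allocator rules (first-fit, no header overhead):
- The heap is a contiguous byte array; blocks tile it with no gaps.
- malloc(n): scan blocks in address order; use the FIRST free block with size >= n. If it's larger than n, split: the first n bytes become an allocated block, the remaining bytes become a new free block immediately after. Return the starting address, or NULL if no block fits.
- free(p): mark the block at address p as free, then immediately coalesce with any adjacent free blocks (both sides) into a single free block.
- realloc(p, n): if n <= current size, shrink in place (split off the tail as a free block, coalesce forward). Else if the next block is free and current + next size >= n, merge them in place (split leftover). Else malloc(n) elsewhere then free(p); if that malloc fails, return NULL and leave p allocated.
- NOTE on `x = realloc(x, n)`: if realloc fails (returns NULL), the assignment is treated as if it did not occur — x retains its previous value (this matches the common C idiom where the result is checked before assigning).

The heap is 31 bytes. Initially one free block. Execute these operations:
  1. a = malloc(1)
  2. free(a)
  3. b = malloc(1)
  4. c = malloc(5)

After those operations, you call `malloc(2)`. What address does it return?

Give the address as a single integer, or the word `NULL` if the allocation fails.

Op 1: a = malloc(1) -> a = 0; heap: [0-0 ALLOC][1-30 FREE]
Op 2: free(a) -> (freed a); heap: [0-30 FREE]
Op 3: b = malloc(1) -> b = 0; heap: [0-0 ALLOC][1-30 FREE]
Op 4: c = malloc(5) -> c = 1; heap: [0-0 ALLOC][1-5 ALLOC][6-30 FREE]
malloc(2): first-fit scan over [0-0 ALLOC][1-5 ALLOC][6-30 FREE] -> 6

Answer: 6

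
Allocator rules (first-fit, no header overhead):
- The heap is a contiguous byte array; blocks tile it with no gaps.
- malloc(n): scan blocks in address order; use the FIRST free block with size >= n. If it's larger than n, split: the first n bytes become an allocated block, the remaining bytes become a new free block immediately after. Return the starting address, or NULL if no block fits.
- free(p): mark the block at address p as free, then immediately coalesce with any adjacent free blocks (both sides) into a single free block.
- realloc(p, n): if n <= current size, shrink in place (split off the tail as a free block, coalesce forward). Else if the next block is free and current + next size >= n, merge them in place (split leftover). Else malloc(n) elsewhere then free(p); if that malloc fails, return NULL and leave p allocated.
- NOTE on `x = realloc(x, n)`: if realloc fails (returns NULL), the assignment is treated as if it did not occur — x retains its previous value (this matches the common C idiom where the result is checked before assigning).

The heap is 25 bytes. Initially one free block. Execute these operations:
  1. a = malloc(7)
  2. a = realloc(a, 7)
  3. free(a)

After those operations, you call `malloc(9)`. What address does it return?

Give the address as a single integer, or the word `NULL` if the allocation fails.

Answer: 0

Derivation:
Op 1: a = malloc(7) -> a = 0; heap: [0-6 ALLOC][7-24 FREE]
Op 2: a = realloc(a, 7) -> a = 0; heap: [0-6 ALLOC][7-24 FREE]
Op 3: free(a) -> (freed a); heap: [0-24 FREE]
malloc(9): first-fit scan over [0-24 FREE] -> 0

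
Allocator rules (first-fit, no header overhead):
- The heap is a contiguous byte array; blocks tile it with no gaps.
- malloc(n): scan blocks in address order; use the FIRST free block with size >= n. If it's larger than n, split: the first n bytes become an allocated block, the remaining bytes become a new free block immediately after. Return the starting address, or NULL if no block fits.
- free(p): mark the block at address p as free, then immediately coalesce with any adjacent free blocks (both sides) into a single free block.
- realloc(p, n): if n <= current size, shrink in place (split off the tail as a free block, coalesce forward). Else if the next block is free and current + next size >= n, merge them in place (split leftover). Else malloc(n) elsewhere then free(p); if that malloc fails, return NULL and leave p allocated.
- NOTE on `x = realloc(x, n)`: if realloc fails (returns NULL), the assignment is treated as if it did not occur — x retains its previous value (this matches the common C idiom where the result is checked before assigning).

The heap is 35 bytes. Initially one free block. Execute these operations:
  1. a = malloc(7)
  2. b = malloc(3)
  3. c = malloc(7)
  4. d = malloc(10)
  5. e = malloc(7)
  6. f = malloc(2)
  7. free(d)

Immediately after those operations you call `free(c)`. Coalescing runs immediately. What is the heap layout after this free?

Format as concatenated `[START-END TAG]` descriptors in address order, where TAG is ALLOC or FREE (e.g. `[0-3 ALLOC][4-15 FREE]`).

Op 1: a = malloc(7) -> a = 0; heap: [0-6 ALLOC][7-34 FREE]
Op 2: b = malloc(3) -> b = 7; heap: [0-6 ALLOC][7-9 ALLOC][10-34 FREE]
Op 3: c = malloc(7) -> c = 10; heap: [0-6 ALLOC][7-9 ALLOC][10-16 ALLOC][17-34 FREE]
Op 4: d = malloc(10) -> d = 17; heap: [0-6 ALLOC][7-9 ALLOC][10-16 ALLOC][17-26 ALLOC][27-34 FREE]
Op 5: e = malloc(7) -> e = 27; heap: [0-6 ALLOC][7-9 ALLOC][10-16 ALLOC][17-26 ALLOC][27-33 ALLOC][34-34 FREE]
Op 6: f = malloc(2) -> f = NULL; heap: [0-6 ALLOC][7-9 ALLOC][10-16 ALLOC][17-26 ALLOC][27-33 ALLOC][34-34 FREE]
Op 7: free(d) -> (freed d); heap: [0-6 ALLOC][7-9 ALLOC][10-16 ALLOC][17-26 FREE][27-33 ALLOC][34-34 FREE]
free(c): c = 10 -> block [10-16 ALLOC]; mark free, coalesce with adjacent free neighbors -> [0-6 ALLOC][7-9 ALLOC][10-26 FREE][27-33 ALLOC][34-34 FREE]

Answer: [0-6 ALLOC][7-9 ALLOC][10-26 FREE][27-33 ALLOC][34-34 FREE]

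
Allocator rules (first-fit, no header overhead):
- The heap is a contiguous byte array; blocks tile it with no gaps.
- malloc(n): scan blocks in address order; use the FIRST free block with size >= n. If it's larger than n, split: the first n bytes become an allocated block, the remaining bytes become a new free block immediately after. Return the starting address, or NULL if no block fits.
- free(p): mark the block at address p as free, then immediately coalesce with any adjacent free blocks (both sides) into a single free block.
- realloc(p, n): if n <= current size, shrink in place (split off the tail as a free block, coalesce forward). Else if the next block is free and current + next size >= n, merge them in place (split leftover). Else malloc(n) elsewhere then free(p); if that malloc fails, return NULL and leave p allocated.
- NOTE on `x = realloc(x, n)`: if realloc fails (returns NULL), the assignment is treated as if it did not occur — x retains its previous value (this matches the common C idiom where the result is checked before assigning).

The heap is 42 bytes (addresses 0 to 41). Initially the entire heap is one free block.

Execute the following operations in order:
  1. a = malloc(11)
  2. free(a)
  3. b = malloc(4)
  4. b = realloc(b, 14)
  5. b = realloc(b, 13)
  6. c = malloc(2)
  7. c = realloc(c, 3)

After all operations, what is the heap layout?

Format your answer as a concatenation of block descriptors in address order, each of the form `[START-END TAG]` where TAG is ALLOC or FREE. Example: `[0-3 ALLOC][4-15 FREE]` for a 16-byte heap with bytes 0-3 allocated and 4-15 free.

Answer: [0-12 ALLOC][13-15 ALLOC][16-41 FREE]

Derivation:
Op 1: a = malloc(11) -> a = 0; heap: [0-10 ALLOC][11-41 FREE]
Op 2: free(a) -> (freed a); heap: [0-41 FREE]
Op 3: b = malloc(4) -> b = 0; heap: [0-3 ALLOC][4-41 FREE]
Op 4: b = realloc(b, 14) -> b = 0; heap: [0-13 ALLOC][14-41 FREE]
Op 5: b = realloc(b, 13) -> b = 0; heap: [0-12 ALLOC][13-41 FREE]
Op 6: c = malloc(2) -> c = 13; heap: [0-12 ALLOC][13-14 ALLOC][15-41 FREE]
Op 7: c = realloc(c, 3) -> c = 13; heap: [0-12 ALLOC][13-15 ALLOC][16-41 FREE]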